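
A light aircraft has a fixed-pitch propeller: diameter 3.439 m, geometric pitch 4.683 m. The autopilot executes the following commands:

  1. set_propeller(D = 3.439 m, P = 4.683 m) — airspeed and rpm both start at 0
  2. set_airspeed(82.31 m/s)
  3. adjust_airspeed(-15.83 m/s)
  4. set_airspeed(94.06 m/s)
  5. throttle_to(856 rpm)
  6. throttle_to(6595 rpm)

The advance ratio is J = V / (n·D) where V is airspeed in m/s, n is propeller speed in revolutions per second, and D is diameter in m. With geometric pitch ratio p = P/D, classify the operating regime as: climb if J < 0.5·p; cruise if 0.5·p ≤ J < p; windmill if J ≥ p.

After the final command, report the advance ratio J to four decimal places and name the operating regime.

set_propeller: D = 3.439 m, P = 4.683 m (p = P/D = 1.361733); state ← (V=0, rpm=0)
set_airspeed(82.31): V ← 82.31 m/s
adjust_airspeed(-15.83): V ← 82.31 -15.83 = 66.48 m/s
set_airspeed(94.06): V ← 94.06 m/s
throttle_to(856): rpm ← 856
throttle_to(6595): rpm ← 6595
final state: V = 94.06 m/s, rpm = 6595 → n = rpm/60 = 109.916667 rev/s
J = V / (n·D) = 94.06 / (109.916667 × 3.439) = 0.248834
regime bands: climb J<0.6809 | cruise [0.6809, 1.3617) | windmill J≥1.3617
J = 0.2488 → climb

J = 0.2488, regime = climb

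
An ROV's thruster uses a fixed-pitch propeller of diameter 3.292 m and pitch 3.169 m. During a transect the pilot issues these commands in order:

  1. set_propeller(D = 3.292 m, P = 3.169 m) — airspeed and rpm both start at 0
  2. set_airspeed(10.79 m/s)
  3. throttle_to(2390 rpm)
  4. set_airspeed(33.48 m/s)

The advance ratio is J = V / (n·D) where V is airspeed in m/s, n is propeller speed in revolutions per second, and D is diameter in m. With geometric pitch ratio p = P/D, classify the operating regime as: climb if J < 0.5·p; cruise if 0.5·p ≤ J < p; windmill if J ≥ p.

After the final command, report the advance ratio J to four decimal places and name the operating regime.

J = 0.2553, regime = climb

set_propeller: D = 3.292 m, P = 3.169 m (p = P/D = 0.962637); state ← (V=0, rpm=0)
set_airspeed(10.79): V ← 10.79 m/s
throttle_to(2390): rpm ← 2390
set_airspeed(33.48): V ← 33.48 m/s
final state: V = 33.48 m/s, rpm = 2390 → n = rpm/60 = 39.833333 rev/s
J = V / (n·D) = 33.48 / (39.833333 × 3.292) = 0.255317
regime bands: climb J<0.4813 | cruise [0.4813, 0.9626) | windmill J≥0.9626
J = 0.2553 → climb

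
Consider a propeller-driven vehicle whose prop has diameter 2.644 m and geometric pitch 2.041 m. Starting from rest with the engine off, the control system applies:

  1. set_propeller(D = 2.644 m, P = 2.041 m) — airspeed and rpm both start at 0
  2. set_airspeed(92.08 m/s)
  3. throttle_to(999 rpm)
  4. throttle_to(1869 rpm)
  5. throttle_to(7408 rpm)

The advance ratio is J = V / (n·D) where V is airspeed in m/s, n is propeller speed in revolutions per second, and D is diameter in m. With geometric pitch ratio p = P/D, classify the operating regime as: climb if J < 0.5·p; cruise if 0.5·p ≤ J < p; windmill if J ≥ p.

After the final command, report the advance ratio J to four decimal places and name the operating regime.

set_propeller: D = 2.644 m, P = 2.041 m (p = P/D = 0.771936); state ← (V=0, rpm=0)
set_airspeed(92.08): V ← 92.08 m/s
throttle_to(999): rpm ← 999
throttle_to(1869): rpm ← 1869
throttle_to(7408): rpm ← 7408
final state: V = 92.08 m/s, rpm = 7408 → n = rpm/60 = 123.466667 rev/s
J = V / (n·D) = 92.08 / (123.466667 × 2.644) = 0.282068
regime bands: climb J<0.3860 | cruise [0.3860, 0.7719) | windmill J≥0.7719
J = 0.2821 → climb

J = 0.2821, regime = climb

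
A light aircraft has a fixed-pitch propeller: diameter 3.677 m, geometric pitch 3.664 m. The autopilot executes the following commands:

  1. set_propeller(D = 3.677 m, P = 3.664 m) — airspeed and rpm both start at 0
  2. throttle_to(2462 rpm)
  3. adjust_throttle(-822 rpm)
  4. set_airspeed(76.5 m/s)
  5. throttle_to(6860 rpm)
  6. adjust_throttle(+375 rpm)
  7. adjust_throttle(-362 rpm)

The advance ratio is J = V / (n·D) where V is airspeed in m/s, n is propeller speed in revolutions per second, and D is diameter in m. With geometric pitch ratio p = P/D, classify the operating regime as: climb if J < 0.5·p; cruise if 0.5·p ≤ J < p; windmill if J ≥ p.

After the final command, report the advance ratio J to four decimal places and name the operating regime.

J = 0.1816, regime = climb

set_propeller: D = 3.677 m, P = 3.664 m (p = P/D = 0.996465); state ← (V=0, rpm=0)
throttle_to(2462): rpm ← 2462
adjust_throttle(-822): rpm ← 2462 -822 = 1640
set_airspeed(76.5): V ← 76.5 m/s
throttle_to(6860): rpm ← 6860
adjust_throttle(+375): rpm ← 6860 +375 = 7235
adjust_throttle(-362): rpm ← 7235 -362 = 6873
final state: V = 76.5 m/s, rpm = 6873 → n = rpm/60 = 114.550000 rev/s
J = V / (n·D) = 76.5 / (114.550000 × 3.677) = 0.181624
regime bands: climb J<0.4982 | cruise [0.4982, 0.9965) | windmill J≥0.9965
J = 0.1816 → climb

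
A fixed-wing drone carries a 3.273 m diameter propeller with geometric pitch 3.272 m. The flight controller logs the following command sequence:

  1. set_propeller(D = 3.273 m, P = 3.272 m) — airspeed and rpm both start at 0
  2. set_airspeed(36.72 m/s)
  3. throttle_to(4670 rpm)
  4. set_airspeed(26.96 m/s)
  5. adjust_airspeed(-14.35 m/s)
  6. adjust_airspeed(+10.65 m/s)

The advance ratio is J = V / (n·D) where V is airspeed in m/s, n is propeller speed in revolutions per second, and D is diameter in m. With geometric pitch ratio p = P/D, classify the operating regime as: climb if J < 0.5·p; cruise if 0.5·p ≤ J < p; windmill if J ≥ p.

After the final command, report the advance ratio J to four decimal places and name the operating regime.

J = 0.0913, regime = climb

set_propeller: D = 3.273 m, P = 3.272 m (p = P/D = 0.999694); state ← (V=0, rpm=0)
set_airspeed(36.72): V ← 36.72 m/s
throttle_to(4670): rpm ← 4670
set_airspeed(26.96): V ← 26.96 m/s
adjust_airspeed(-14.35): V ← 26.96 -14.35 = 12.61 m/s
adjust_airspeed(+10.65): V ← 12.61 +10.65 = 23.26 m/s
final state: V = 23.26 m/s, rpm = 4670 → n = rpm/60 = 77.833333 rev/s
J = V / (n·D) = 23.26 / (77.833333 × 3.273) = 0.091306
regime bands: climb J<0.4998 | cruise [0.4998, 0.9997) | windmill J≥0.9997
J = 0.0913 → climb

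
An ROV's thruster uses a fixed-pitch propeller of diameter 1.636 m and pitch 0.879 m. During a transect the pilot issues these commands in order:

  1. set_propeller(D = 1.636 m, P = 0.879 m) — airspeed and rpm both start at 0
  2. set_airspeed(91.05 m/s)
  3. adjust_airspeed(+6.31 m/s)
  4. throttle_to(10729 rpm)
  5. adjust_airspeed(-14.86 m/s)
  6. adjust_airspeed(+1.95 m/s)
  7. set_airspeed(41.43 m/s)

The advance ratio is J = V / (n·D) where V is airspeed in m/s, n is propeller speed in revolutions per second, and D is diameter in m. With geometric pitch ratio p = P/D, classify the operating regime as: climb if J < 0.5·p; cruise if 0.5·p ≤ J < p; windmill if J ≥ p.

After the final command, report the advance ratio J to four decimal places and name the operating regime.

J = 0.1416, regime = climb

set_propeller: D = 1.636 m, P = 0.879 m (p = P/D = 0.537286); state ← (V=0, rpm=0)
set_airspeed(91.05): V ← 91.05 m/s
adjust_airspeed(+6.31): V ← 91.05 +6.31 = 97.36 m/s
throttle_to(10729): rpm ← 10729
adjust_airspeed(-14.86): V ← 97.36 -14.86 = 82.5 m/s
adjust_airspeed(+1.95): V ← 82.5 +1.95 = 84.45 m/s
set_airspeed(41.43): V ← 41.43 m/s
final state: V = 41.43 m/s, rpm = 10729 → n = rpm/60 = 178.816667 rev/s
J = V / (n·D) = 41.43 / (178.816667 × 1.636) = 0.141620
regime bands: climb J<0.2686 | cruise [0.2686, 0.5373) | windmill J≥0.5373
J = 0.1416 → climb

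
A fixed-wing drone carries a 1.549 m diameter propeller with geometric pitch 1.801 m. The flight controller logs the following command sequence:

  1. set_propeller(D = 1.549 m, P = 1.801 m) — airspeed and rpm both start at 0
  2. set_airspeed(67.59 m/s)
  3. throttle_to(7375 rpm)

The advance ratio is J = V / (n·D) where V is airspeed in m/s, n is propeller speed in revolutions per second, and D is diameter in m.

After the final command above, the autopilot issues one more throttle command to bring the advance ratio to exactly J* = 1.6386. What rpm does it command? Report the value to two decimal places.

rpm = 1597.75

set_propeller: D = 1.549 m, P = 1.801 m (p = P/D = 1.162686); state ← (V=0, rpm=0)
set_airspeed(67.59): V ← 67.59 m/s
throttle_to(7375): rpm ← 7375
final state: V = 67.59 m/s, rpm = 7375 → n = rpm/60 = 122.916667 rev/s
target J* = 1.6386; solve J* = V/(n·D) for n: n = V/(J*·D) = 67.59/(1.6386 × 1.549) = 26.629197 rev/s
rpm = 60·n = 1597.751848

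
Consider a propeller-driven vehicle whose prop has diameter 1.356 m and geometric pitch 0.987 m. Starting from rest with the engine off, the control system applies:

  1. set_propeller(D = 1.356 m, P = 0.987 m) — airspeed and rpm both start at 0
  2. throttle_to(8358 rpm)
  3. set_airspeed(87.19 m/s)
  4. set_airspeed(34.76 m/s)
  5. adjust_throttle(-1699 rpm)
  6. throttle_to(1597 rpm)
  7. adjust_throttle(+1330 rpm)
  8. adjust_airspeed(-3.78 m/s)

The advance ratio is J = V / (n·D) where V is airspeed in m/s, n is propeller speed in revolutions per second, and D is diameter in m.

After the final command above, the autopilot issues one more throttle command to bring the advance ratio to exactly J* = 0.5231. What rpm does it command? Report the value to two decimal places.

rpm = 2620.52

set_propeller: D = 1.356 m, P = 0.987 m (p = P/D = 0.727876); state ← (V=0, rpm=0)
throttle_to(8358): rpm ← 8358
set_airspeed(87.19): V ← 87.19 m/s
set_airspeed(34.76): V ← 34.76 m/s
adjust_throttle(-1699): rpm ← 8358 -1699 = 6659
throttle_to(1597): rpm ← 1597
adjust_throttle(+1330): rpm ← 1597 +1330 = 2927
adjust_airspeed(-3.78): V ← 34.76 -3.78 = 30.98 m/s
final state: V = 30.98 m/s, rpm = 2927 → n = rpm/60 = 48.783333 rev/s
target J* = 0.5231; solve J* = V/(n·D) for n: n = V/(J*·D) = 30.98/(0.5231 × 1.356) = 43.675411 rev/s
rpm = 60·n = 2620.524680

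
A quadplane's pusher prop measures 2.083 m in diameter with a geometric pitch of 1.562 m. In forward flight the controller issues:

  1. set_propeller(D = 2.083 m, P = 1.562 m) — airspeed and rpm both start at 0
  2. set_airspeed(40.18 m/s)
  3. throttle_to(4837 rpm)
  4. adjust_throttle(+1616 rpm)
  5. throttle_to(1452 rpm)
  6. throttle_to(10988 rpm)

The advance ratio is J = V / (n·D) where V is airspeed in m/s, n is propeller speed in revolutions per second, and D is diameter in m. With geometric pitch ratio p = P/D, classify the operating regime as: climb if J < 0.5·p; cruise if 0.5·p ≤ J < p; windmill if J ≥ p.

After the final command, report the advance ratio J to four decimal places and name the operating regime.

J = 0.1053, regime = climb

set_propeller: D = 2.083 m, P = 1.562 m (p = P/D = 0.749880); state ← (V=0, rpm=0)
set_airspeed(40.18): V ← 40.18 m/s
throttle_to(4837): rpm ← 4837
adjust_throttle(+1616): rpm ← 4837 +1616 = 6453
throttle_to(1452): rpm ← 1452
throttle_to(10988): rpm ← 10988
final state: V = 40.18 m/s, rpm = 10988 → n = rpm/60 = 183.133333 rev/s
J = V / (n·D) = 40.18 / (183.133333 × 2.083) = 0.105330
regime bands: climb J<0.3749 | cruise [0.3749, 0.7499) | windmill J≥0.7499
J = 0.1053 → climb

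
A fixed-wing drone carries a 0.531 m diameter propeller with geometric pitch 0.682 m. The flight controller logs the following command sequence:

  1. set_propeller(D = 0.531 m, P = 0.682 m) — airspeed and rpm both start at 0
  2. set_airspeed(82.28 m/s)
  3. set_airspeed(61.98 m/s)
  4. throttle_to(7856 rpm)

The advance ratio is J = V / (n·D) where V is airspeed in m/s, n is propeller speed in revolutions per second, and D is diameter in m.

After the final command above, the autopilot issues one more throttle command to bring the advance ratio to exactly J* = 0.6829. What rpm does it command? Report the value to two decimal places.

set_propeller: D = 0.531 m, P = 0.682 m (p = P/D = 1.284369); state ← (V=0, rpm=0)
set_airspeed(82.28): V ← 82.28 m/s
set_airspeed(61.98): V ← 61.98 m/s
throttle_to(7856): rpm ← 7856
final state: V = 61.98 m/s, rpm = 7856 → n = rpm/60 = 130.933333 rev/s
target J* = 0.6829; solve J* = V/(n·D) for n: n = V/(J*·D) = 61.98/(0.6829 × 0.531) = 170.922776 rev/s
rpm = 60·n = 10255.366570

rpm = 10255.37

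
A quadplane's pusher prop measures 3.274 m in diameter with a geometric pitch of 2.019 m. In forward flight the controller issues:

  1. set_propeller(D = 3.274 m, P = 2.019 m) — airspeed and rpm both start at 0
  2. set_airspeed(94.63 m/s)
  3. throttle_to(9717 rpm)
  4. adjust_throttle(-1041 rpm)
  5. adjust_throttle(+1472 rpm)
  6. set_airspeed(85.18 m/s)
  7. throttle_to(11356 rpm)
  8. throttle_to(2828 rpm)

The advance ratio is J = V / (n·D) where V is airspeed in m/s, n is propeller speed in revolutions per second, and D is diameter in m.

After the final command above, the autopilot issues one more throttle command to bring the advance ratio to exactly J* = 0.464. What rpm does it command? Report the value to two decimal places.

set_propeller: D = 3.274 m, P = 2.019 m (p = P/D = 0.616677); state ← (V=0, rpm=0)
set_airspeed(94.63): V ← 94.63 m/s
throttle_to(9717): rpm ← 9717
adjust_throttle(-1041): rpm ← 9717 -1041 = 8676
adjust_throttle(+1472): rpm ← 8676 +1472 = 10148
set_airspeed(85.18): V ← 85.18 m/s
throttle_to(11356): rpm ← 11356
throttle_to(2828): rpm ← 2828
final state: V = 85.18 m/s, rpm = 2828 → n = rpm/60 = 47.133333 rev/s
target J* = 0.464; solve J* = V/(n·D) for n: n = V/(J*·D) = 85.18/(0.464 × 3.274) = 56.071346 rev/s
rpm = 60·n = 3364.280749

rpm = 3364.28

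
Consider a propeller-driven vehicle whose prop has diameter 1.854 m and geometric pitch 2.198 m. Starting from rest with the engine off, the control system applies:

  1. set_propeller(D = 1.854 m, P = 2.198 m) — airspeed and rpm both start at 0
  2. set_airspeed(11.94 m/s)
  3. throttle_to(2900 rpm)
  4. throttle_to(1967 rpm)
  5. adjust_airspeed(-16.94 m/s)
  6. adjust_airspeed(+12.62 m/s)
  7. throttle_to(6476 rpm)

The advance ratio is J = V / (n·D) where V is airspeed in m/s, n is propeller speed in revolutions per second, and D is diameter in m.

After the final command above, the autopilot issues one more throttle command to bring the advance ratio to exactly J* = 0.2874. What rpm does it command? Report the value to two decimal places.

rpm = 858.04

set_propeller: D = 1.854 m, P = 2.198 m (p = P/D = 1.185545); state ← (V=0, rpm=0)
set_airspeed(11.94): V ← 11.94 m/s
throttle_to(2900): rpm ← 2900
throttle_to(1967): rpm ← 1967
adjust_airspeed(-16.94): V ← 11.94 -16.94 = -5 m/s
adjust_airspeed(+12.62): V ← -5 +12.62 = 7.62 m/s
throttle_to(6476): rpm ← 6476
final state: V = 7.62 m/s, rpm = 6476 → n = rpm/60 = 107.933333 rev/s
target J* = 0.2874; solve J* = V/(n·D) for n: n = V/(J*·D) = 7.62/(0.2874 × 1.854) = 14.300739 rev/s
rpm = 60·n = 858.044335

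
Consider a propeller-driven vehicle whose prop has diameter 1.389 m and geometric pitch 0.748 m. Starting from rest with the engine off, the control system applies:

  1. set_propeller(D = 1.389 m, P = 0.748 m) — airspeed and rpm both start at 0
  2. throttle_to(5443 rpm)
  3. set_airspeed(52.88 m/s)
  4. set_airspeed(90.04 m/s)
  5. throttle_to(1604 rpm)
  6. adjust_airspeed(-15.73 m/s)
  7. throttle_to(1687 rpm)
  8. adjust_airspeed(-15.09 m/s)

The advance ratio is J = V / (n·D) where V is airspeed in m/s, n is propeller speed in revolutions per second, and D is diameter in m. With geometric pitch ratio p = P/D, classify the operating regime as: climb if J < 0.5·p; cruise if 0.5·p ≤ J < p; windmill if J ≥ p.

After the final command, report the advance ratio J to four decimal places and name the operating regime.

J = 1.5164, regime = windmill

set_propeller: D = 1.389 m, P = 0.748 m (p = P/D = 0.538517); state ← (V=0, rpm=0)
throttle_to(5443): rpm ← 5443
set_airspeed(52.88): V ← 52.88 m/s
set_airspeed(90.04): V ← 90.04 m/s
throttle_to(1604): rpm ← 1604
adjust_airspeed(-15.73): V ← 90.04 -15.73 = 74.31 m/s
throttle_to(1687): rpm ← 1687
adjust_airspeed(-15.09): V ← 74.31 -15.09 = 59.22 m/s
final state: V = 59.22 m/s, rpm = 1687 → n = rpm/60 = 28.116667 rev/s
J = V / (n·D) = 59.22 / (28.116667 × 1.389) = 1.516360
regime bands: climb J<0.2693 | cruise [0.2693, 0.5385) | windmill J≥0.5385
J = 1.5164 → windmill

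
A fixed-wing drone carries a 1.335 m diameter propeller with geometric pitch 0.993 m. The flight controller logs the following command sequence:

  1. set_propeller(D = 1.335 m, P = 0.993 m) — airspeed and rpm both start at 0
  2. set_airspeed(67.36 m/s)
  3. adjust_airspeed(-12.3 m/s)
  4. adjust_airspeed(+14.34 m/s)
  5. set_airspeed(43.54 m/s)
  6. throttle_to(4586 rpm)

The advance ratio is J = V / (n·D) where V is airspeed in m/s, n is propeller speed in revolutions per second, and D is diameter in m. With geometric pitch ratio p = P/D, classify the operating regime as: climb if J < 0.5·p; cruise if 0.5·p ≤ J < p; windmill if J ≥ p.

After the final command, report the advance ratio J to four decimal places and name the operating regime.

J = 0.4267, regime = cruise

set_propeller: D = 1.335 m, P = 0.993 m (p = P/D = 0.743820); state ← (V=0, rpm=0)
set_airspeed(67.36): V ← 67.36 m/s
adjust_airspeed(-12.3): V ← 67.36 -12.3 = 55.06 m/s
adjust_airspeed(+14.34): V ← 55.06 +14.34 = 69.4 m/s
set_airspeed(43.54): V ← 43.54 m/s
throttle_to(4586): rpm ← 4586
final state: V = 43.54 m/s, rpm = 4586 → n = rpm/60 = 76.433333 rev/s
J = V / (n·D) = 43.54 / (76.433333 × 1.335) = 0.426702
regime bands: climb J<0.3719 | cruise [0.3719, 0.7438) | windmill J≥0.7438
J = 0.4267 → cruise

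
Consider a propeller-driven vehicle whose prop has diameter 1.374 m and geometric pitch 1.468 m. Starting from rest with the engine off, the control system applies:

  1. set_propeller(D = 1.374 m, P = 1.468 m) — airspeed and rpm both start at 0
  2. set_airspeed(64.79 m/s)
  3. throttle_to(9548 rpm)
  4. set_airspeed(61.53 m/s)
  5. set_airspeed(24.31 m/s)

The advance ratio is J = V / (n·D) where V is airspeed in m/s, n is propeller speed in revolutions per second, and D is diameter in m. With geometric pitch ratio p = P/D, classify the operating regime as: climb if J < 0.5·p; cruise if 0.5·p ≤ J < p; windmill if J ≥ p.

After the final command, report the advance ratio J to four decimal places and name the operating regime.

J = 0.1112, regime = climb

set_propeller: D = 1.374 m, P = 1.468 m (p = P/D = 1.068413); state ← (V=0, rpm=0)
set_airspeed(64.79): V ← 64.79 m/s
throttle_to(9548): rpm ← 9548
set_airspeed(61.53): V ← 61.53 m/s
set_airspeed(24.31): V ← 24.31 m/s
final state: V = 24.31 m/s, rpm = 9548 → n = rpm/60 = 159.133333 rev/s
J = V / (n·D) = 24.31 / (159.133333 × 1.374) = 0.111183
regime bands: climb J<0.5342 | cruise [0.5342, 1.0684) | windmill J≥1.0684
J = 0.1112 → climb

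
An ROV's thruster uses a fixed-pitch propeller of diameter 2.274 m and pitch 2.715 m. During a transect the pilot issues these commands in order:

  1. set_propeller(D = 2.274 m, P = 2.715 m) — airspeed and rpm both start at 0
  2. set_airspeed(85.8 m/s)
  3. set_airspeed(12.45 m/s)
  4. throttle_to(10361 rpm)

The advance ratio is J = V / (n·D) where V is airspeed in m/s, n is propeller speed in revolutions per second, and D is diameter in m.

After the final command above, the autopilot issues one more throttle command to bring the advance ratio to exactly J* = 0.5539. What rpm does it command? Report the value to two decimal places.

set_propeller: D = 2.274 m, P = 2.715 m (p = P/D = 1.193931); state ← (V=0, rpm=0)
set_airspeed(85.8): V ← 85.8 m/s
set_airspeed(12.45): V ← 12.45 m/s
throttle_to(10361): rpm ← 10361
final state: V = 12.45 m/s, rpm = 10361 → n = rpm/60 = 172.683333 rev/s
target J* = 0.5539; solve J* = V/(n·D) for n: n = V/(J*·D) = 12.45/(0.5539 × 2.274) = 9.884337 rev/s
rpm = 60·n = 593.060195

rpm = 593.06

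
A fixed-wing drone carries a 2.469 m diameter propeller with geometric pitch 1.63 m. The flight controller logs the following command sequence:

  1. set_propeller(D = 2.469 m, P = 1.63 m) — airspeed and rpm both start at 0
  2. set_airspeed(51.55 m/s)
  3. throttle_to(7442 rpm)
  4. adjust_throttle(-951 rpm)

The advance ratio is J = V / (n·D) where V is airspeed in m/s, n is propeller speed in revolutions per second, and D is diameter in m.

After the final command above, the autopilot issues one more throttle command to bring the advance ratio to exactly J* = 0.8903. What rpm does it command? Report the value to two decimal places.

set_propeller: D = 2.469 m, P = 1.63 m (p = P/D = 0.660186); state ← (V=0, rpm=0)
set_airspeed(51.55): V ← 51.55 m/s
throttle_to(7442): rpm ← 7442
adjust_throttle(-951): rpm ← 7442 -951 = 6491
final state: V = 51.55 m/s, rpm = 6491 → n = rpm/60 = 108.183333 rev/s
target J* = 0.8903; solve J* = V/(n·D) for n: n = V/(J*·D) = 51.55/(0.8903 × 2.469) = 23.451531 rev/s
rpm = 60·n = 1407.091880

rpm = 1407.09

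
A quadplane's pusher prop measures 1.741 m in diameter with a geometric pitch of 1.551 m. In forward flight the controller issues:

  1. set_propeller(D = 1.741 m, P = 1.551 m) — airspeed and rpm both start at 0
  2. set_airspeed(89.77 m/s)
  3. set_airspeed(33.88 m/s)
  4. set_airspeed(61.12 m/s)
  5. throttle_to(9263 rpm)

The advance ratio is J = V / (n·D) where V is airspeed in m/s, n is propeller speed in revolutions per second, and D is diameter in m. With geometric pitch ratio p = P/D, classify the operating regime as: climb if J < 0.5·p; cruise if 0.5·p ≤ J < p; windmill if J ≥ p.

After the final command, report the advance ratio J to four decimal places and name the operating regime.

J = 0.2274, regime = climb

set_propeller: D = 1.741 m, P = 1.551 m (p = P/D = 0.890867); state ← (V=0, rpm=0)
set_airspeed(89.77): V ← 89.77 m/s
set_airspeed(33.88): V ← 33.88 m/s
set_airspeed(61.12): V ← 61.12 m/s
throttle_to(9263): rpm ← 9263
final state: V = 61.12 m/s, rpm = 9263 → n = rpm/60 = 154.383333 rev/s
J = V / (n·D) = 61.12 / (154.383333 × 1.741) = 0.227397
regime bands: climb J<0.4454 | cruise [0.4454, 0.8909) | windmill J≥0.8909
J = 0.2274 → climb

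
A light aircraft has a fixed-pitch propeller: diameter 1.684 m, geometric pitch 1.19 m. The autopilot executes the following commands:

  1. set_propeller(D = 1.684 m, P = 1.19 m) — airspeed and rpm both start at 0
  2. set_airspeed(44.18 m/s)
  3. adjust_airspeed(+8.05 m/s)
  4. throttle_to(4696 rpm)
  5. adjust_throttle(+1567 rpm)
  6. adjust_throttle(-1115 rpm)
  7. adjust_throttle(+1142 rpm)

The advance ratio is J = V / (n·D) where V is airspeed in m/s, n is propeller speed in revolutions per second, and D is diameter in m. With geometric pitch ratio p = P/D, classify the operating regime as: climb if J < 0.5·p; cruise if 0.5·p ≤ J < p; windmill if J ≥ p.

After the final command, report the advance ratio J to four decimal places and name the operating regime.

set_propeller: D = 1.684 m, P = 1.19 m (p = P/D = 0.706651); state ← (V=0, rpm=0)
set_airspeed(44.18): V ← 44.18 m/s
adjust_airspeed(+8.05): V ← 44.18 +8.05 = 52.23 m/s
throttle_to(4696): rpm ← 4696
adjust_throttle(+1567): rpm ← 4696 +1567 = 6263
adjust_throttle(-1115): rpm ← 6263 -1115 = 5148
adjust_throttle(+1142): rpm ← 5148 +1142 = 6290
final state: V = 52.23 m/s, rpm = 6290 → n = rpm/60 = 104.833333 rev/s
J = V / (n·D) = 52.23 / (104.833333 × 1.684) = 0.295855
regime bands: climb J<0.3533 | cruise [0.3533, 0.7067) | windmill J≥0.7067
J = 0.2959 → climb

J = 0.2959, regime = climb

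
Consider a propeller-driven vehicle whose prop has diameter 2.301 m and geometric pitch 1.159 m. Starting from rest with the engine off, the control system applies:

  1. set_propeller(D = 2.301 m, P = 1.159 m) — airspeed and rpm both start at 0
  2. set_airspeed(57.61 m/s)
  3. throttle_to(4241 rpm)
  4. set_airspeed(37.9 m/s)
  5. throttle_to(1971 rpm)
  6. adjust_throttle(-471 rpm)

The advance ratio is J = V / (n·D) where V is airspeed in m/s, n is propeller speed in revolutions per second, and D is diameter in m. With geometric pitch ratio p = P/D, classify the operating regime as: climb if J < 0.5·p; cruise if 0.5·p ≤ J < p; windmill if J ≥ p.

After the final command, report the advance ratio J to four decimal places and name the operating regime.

set_propeller: D = 2.301 m, P = 1.159 m (p = P/D = 0.503694); state ← (V=0, rpm=0)
set_airspeed(57.61): V ← 57.61 m/s
throttle_to(4241): rpm ← 4241
set_airspeed(37.9): V ← 37.9 m/s
throttle_to(1971): rpm ← 1971
adjust_throttle(-471): rpm ← 1971 -471 = 1500
final state: V = 37.9 m/s, rpm = 1500 → n = rpm/60 = 25.000000 rev/s
J = V / (n·D) = 37.9 / (25.000000 × 2.301) = 0.658844
regime bands: climb J<0.2518 | cruise [0.2518, 0.5037) | windmill J≥0.5037
J = 0.6588 → windmill

J = 0.6588, regime = windmill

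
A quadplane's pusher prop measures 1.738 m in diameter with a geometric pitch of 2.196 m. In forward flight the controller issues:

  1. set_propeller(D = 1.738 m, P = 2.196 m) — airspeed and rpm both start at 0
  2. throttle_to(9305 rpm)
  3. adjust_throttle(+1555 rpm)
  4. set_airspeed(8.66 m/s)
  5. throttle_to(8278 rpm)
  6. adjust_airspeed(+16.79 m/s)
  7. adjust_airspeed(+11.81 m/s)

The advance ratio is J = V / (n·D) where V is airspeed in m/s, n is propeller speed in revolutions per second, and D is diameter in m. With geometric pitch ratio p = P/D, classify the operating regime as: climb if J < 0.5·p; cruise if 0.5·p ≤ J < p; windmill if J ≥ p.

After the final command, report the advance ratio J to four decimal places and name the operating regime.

J = 0.1554, regime = climb

set_propeller: D = 1.738 m, P = 2.196 m (p = P/D = 1.263521); state ← (V=0, rpm=0)
throttle_to(9305): rpm ← 9305
adjust_throttle(+1555): rpm ← 9305 +1555 = 10860
set_airspeed(8.66): V ← 8.66 m/s
throttle_to(8278): rpm ← 8278
adjust_airspeed(+16.79): V ← 8.66 +16.79 = 25.45 m/s
adjust_airspeed(+11.81): V ← 25.45 +11.81 = 37.26 m/s
final state: V = 37.26 m/s, rpm = 8278 → n = rpm/60 = 137.966667 rev/s
J = V / (n·D) = 37.26 / (137.966667 × 1.738) = 0.155389
regime bands: climb J<0.6318 | cruise [0.6318, 1.2635) | windmill J≥1.2635
J = 0.1554 → climb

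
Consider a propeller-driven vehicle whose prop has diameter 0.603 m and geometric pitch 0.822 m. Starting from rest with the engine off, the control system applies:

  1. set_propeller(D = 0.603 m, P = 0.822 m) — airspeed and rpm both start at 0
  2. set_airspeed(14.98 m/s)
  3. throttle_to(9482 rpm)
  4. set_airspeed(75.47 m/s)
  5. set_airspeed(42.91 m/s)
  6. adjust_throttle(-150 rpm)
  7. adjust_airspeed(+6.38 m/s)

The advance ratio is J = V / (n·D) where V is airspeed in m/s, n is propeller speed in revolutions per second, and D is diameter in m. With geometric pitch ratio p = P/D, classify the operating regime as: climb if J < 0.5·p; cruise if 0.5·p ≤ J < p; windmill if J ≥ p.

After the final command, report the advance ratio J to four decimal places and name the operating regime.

set_propeller: D = 0.603 m, P = 0.822 m (p = P/D = 1.363184); state ← (V=0, rpm=0)
set_airspeed(14.98): V ← 14.98 m/s
throttle_to(9482): rpm ← 9482
set_airspeed(75.47): V ← 75.47 m/s
set_airspeed(42.91): V ← 42.91 m/s
adjust_throttle(-150): rpm ← 9482 -150 = 9332
adjust_airspeed(+6.38): V ← 42.91 +6.38 = 49.29 m/s
final state: V = 49.29 m/s, rpm = 9332 → n = rpm/60 = 155.533333 rev/s
J = V / (n·D) = 49.29 / (155.533333 × 0.603) = 0.525555
regime bands: climb J<0.6816 | cruise [0.6816, 1.3632) | windmill J≥1.3632
J = 0.5256 → climb

J = 0.5256, regime = climb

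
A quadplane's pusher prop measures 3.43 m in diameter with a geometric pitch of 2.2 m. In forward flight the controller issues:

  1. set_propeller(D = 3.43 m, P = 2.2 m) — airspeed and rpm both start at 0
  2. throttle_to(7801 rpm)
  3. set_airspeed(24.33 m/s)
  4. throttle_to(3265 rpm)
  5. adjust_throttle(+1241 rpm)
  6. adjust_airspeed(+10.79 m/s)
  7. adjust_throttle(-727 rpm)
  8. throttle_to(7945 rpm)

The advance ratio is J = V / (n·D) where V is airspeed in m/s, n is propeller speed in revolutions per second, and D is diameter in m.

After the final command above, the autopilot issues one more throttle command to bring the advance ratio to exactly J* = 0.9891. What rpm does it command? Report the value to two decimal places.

set_propeller: D = 3.43 m, P = 2.2 m (p = P/D = 0.641399); state ← (V=0, rpm=0)
throttle_to(7801): rpm ← 7801
set_airspeed(24.33): V ← 24.33 m/s
throttle_to(3265): rpm ← 3265
adjust_throttle(+1241): rpm ← 3265 +1241 = 4506
adjust_airspeed(+10.79): V ← 24.33 +10.79 = 35.12 m/s
adjust_throttle(-727): rpm ← 4506 -727 = 3779
throttle_to(7945): rpm ← 7945
final state: V = 35.12 m/s, rpm = 7945 → n = rpm/60 = 132.416667 rev/s
target J* = 0.9891; solve J* = V/(n·D) for n: n = V/(J*·D) = 35.12/(0.9891 × 3.43) = 10.351903 rev/s
rpm = 60·n = 621.114168

rpm = 621.11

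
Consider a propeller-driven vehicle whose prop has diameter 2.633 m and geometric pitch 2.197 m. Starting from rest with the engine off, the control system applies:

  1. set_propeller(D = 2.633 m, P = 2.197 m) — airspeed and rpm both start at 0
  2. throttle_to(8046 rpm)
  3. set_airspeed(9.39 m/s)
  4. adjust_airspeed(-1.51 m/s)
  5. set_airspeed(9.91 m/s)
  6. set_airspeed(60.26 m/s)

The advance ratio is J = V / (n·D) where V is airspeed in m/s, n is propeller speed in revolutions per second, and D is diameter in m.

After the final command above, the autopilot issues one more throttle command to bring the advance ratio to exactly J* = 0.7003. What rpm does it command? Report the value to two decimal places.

rpm = 1960.85

set_propeller: D = 2.633 m, P = 2.197 m (p = P/D = 0.834409); state ← (V=0, rpm=0)
throttle_to(8046): rpm ← 8046
set_airspeed(9.39): V ← 9.39 m/s
adjust_airspeed(-1.51): V ← 9.39 -1.51 = 7.88 m/s
set_airspeed(9.91): V ← 9.91 m/s
set_airspeed(60.26): V ← 60.26 m/s
final state: V = 60.26 m/s, rpm = 8046 → n = rpm/60 = 134.100000 rev/s
target J* = 0.7003; solve J* = V/(n·D) for n: n = V/(J*·D) = 60.26/(0.7003 × 2.633) = 32.680910 rev/s
rpm = 60·n = 1960.854604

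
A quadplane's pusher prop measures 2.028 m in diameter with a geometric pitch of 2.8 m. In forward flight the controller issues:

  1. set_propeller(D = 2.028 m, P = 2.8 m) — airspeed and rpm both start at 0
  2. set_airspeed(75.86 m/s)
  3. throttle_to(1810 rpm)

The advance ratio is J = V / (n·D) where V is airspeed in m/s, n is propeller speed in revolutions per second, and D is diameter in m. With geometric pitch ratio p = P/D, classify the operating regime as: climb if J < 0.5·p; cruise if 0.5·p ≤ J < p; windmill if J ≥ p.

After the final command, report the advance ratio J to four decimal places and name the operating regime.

set_propeller: D = 2.028 m, P = 2.8 m (p = P/D = 1.380671); state ← (V=0, rpm=0)
set_airspeed(75.86): V ← 75.86 m/s
throttle_to(1810): rpm ← 1810
final state: V = 75.86 m/s, rpm = 1810 → n = rpm/60 = 30.166667 rev/s
J = V / (n·D) = 75.86 / (30.166667 × 2.028) = 1.239988
regime bands: climb J<0.6903 | cruise [0.6903, 1.3807) | windmill J≥1.3807
J = 1.2400 → cruise

J = 1.2400, regime = cruise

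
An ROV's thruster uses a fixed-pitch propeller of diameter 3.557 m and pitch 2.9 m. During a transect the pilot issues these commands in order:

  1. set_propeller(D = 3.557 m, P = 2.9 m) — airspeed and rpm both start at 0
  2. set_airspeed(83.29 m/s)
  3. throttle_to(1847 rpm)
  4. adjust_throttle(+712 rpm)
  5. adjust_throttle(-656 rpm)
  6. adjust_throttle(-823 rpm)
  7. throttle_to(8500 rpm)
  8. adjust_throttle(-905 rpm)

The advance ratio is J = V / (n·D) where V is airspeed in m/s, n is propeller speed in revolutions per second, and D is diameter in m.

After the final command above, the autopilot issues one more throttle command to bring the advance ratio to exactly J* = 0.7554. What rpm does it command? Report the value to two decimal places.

set_propeller: D = 3.557 m, P = 2.9 m (p = P/D = 0.815294); state ← (V=0, rpm=0)
set_airspeed(83.29): V ← 83.29 m/s
throttle_to(1847): rpm ← 1847
adjust_throttle(+712): rpm ← 1847 +712 = 2559
adjust_throttle(-656): rpm ← 2559 -656 = 1903
adjust_throttle(-823): rpm ← 1903 -823 = 1080
throttle_to(8500): rpm ← 8500
adjust_throttle(-905): rpm ← 8500 -905 = 7595
final state: V = 83.29 m/s, rpm = 7595 → n = rpm/60 = 126.583333 rev/s
target J* = 0.7554; solve J* = V/(n·D) for n: n = V/(J*·D) = 83.29/(0.7554 × 3.557) = 30.997882 rev/s
rpm = 60·n = 1859.872902

rpm = 1859.87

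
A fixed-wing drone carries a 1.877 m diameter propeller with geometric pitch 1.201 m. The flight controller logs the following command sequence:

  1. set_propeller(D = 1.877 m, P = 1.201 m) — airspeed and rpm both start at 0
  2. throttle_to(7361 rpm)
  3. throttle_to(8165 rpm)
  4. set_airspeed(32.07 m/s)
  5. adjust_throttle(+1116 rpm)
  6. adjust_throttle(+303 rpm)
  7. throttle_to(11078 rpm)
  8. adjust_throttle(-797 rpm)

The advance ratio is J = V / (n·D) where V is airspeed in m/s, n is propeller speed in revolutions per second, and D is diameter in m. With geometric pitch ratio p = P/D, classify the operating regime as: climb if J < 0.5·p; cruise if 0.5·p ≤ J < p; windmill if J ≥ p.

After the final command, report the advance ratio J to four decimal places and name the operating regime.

J = 0.0997, regime = climb

set_propeller: D = 1.877 m, P = 1.201 m (p = P/D = 0.639851); state ← (V=0, rpm=0)
throttle_to(7361): rpm ← 7361
throttle_to(8165): rpm ← 8165
set_airspeed(32.07): V ← 32.07 m/s
adjust_throttle(+1116): rpm ← 8165 +1116 = 9281
adjust_throttle(+303): rpm ← 9281 +303 = 9584
throttle_to(11078): rpm ← 11078
adjust_throttle(-797): rpm ← 11078 -797 = 10281
final state: V = 32.07 m/s, rpm = 10281 → n = rpm/60 = 171.350000 rev/s
J = V / (n·D) = 32.07 / (171.350000 × 1.877) = 0.099713
regime bands: climb J<0.3199 | cruise [0.3199, 0.6399) | windmill J≥0.6399
J = 0.0997 → climb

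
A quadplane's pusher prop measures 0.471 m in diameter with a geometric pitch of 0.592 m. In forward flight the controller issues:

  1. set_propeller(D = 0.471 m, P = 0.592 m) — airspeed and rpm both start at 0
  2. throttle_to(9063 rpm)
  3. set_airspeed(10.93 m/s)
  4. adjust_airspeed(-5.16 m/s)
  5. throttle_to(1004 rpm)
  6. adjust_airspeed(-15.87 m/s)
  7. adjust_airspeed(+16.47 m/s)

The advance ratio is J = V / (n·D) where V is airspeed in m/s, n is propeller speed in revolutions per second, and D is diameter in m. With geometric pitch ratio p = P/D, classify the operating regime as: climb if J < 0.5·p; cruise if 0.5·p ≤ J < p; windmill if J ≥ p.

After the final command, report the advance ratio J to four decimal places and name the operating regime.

set_propeller: D = 0.471 m, P = 0.592 m (p = P/D = 1.256900); state ← (V=0, rpm=0)
throttle_to(9063): rpm ← 9063
set_airspeed(10.93): V ← 10.93 m/s
adjust_airspeed(-5.16): V ← 10.93 -5.16 = 5.77 m/s
throttle_to(1004): rpm ← 1004
adjust_airspeed(-15.87): V ← 5.77 -15.87 = -10.1 m/s
adjust_airspeed(+16.47): V ← -10.1 +16.47 = 6.37 m/s
final state: V = 6.37 m/s, rpm = 1004 → n = rpm/60 = 16.733333 rev/s
J = V / (n·D) = 6.37 / (16.733333 × 0.471) = 0.808232
regime bands: climb J<0.6285 | cruise [0.6285, 1.2569) | windmill J≥1.2569
J = 0.8082 → cruise

J = 0.8082, regime = cruise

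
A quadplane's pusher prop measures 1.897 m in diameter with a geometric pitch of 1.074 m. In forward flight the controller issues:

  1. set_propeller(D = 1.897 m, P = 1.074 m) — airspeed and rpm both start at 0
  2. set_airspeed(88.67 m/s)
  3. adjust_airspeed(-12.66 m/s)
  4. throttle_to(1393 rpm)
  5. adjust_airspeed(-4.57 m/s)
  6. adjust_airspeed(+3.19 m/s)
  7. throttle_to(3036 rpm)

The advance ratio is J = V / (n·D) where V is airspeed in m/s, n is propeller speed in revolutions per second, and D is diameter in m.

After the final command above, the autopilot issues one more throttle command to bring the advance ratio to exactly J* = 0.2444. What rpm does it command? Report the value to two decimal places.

rpm = 9658.20

set_propeller: D = 1.897 m, P = 1.074 m (p = P/D = 0.566157); state ← (V=0, rpm=0)
set_airspeed(88.67): V ← 88.67 m/s
adjust_airspeed(-12.66): V ← 88.67 -12.66 = 76.01 m/s
throttle_to(1393): rpm ← 1393
adjust_airspeed(-4.57): V ← 76.01 -4.57 = 71.44 m/s
adjust_airspeed(+3.19): V ← 71.44 +3.19 = 74.63 m/s
throttle_to(3036): rpm ← 3036
final state: V = 74.63 m/s, rpm = 3036 → n = rpm/60 = 50.600000 rev/s
target J* = 0.2444; solve J* = V/(n·D) for n: n = V/(J*·D) = 74.63/(0.2444 × 1.897) = 160.969987 rev/s
rpm = 60·n = 9658.199224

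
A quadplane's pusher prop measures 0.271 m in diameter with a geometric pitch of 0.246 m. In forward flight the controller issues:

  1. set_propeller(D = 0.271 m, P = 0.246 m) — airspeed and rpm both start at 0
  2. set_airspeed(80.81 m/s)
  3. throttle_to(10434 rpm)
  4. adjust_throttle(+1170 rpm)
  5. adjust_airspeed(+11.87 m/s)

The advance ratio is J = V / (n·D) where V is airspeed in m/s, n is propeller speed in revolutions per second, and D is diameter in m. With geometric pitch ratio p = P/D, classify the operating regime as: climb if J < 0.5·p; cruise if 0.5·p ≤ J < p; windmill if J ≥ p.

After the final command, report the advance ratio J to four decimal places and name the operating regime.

set_propeller: D = 0.271 m, P = 0.246 m (p = P/D = 0.907749); state ← (V=0, rpm=0)
set_airspeed(80.81): V ← 80.81 m/s
throttle_to(10434): rpm ← 10434
adjust_throttle(+1170): rpm ← 10434 +1170 = 11604
adjust_airspeed(+11.87): V ← 80.81 +11.87 = 92.68 m/s
final state: V = 92.68 m/s, rpm = 11604 → n = rpm/60 = 193.400000 rev/s
J = V / (n·D) = 92.68 / (193.400000 × 0.271) = 1.768318
regime bands: climb J<0.4539 | cruise [0.4539, 0.9077) | windmill J≥0.9077
J = 1.7683 → windmill

J = 1.7683, regime = windmill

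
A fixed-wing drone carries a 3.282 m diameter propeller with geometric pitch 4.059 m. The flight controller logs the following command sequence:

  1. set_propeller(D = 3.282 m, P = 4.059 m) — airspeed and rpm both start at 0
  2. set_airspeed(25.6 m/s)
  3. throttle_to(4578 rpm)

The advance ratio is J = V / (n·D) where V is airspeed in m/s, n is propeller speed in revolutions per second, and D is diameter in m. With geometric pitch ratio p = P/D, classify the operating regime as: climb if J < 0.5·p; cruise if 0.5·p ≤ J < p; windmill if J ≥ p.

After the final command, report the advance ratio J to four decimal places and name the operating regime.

set_propeller: D = 3.282 m, P = 4.059 m (p = P/D = 1.236746); state ← (V=0, rpm=0)
set_airspeed(25.6): V ← 25.6 m/s
throttle_to(4578): rpm ← 4578
final state: V = 25.6 m/s, rpm = 4578 → n = rpm/60 = 76.300000 rev/s
J = V / (n·D) = 25.6 / (76.300000 × 3.282) = 0.102230
regime bands: climb J<0.6184 | cruise [0.6184, 1.2367) | windmill J≥1.2367
J = 0.1022 → climb

J = 0.1022, regime = climb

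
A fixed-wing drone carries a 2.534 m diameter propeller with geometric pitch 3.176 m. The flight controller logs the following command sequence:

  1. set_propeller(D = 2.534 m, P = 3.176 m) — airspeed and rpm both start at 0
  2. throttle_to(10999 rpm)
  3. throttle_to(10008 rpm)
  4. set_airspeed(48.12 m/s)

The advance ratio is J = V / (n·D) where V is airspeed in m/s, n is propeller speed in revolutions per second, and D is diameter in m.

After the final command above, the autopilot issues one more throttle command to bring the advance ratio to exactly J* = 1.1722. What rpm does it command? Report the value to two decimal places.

rpm = 972.01

set_propeller: D = 2.534 m, P = 3.176 m (p = P/D = 1.253354); state ← (V=0, rpm=0)
throttle_to(10999): rpm ← 10999
throttle_to(10008): rpm ← 10008
set_airspeed(48.12): V ← 48.12 m/s
final state: V = 48.12 m/s, rpm = 10008 → n = rpm/60 = 166.800000 rev/s
target J* = 1.1722; solve J* = V/(n·D) for n: n = V/(J*·D) = 48.12/(1.1722 × 2.534) = 16.200085 rev/s
rpm = 60·n = 972.005095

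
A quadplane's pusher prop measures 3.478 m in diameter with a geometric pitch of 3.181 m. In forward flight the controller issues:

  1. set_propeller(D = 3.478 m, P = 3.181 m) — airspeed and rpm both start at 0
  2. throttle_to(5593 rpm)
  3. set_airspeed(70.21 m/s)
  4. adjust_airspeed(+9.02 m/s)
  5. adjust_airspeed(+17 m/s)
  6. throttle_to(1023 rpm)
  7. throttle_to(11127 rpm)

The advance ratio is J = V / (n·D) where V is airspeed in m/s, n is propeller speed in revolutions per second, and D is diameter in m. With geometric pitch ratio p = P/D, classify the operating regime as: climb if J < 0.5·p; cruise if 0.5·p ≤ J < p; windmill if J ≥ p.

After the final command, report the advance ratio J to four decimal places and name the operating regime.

set_propeller: D = 3.478 m, P = 3.181 m (p = P/D = 0.914606); state ← (V=0, rpm=0)
throttle_to(5593): rpm ← 5593
set_airspeed(70.21): V ← 70.21 m/s
adjust_airspeed(+9.02): V ← 70.21 +9.02 = 79.23 m/s
adjust_airspeed(+17): V ← 79.23 +17 = 96.23 m/s
throttle_to(1023): rpm ← 1023
throttle_to(11127): rpm ← 11127
final state: V = 96.23 m/s, rpm = 11127 → n = rpm/60 = 185.450000 rev/s
J = V / (n·D) = 96.23 / (185.450000 × 3.478) = 0.149195
regime bands: climb J<0.4573 | cruise [0.4573, 0.9146) | windmill J≥0.9146
J = 0.1492 → climb

J = 0.1492, regime = climb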